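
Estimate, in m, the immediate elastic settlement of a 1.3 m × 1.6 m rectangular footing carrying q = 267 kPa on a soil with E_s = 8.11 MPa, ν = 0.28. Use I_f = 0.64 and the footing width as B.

Immediate (elastic) settlement: S_e = q·B·(1−ν²)/E_s · I_f.
E_s = 8.11 MPa = 8110 kPa.
S_e = 267 × 1.3 × (1 − 0.28²) / 8110 × 0.64
    = 267 × 1.3 × 0.9216 / 8110 × 0.64
    = 0.02524 m

S_e ≈ 0.0252 m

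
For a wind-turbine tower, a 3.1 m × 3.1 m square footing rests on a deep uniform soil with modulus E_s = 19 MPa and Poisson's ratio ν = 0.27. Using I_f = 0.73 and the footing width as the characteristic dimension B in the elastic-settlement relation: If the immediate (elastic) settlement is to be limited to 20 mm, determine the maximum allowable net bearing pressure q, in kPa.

q ≈ 181 kPa

E_s = 19 MPa = 19000 kPa.
S_e = q·B·(1−ν²)/E_s · I_f  ⇒  q = S_e·E_s / (B·(1−ν²)·I_f).
q = 0.02 × 19000 / (3.1 × 0.9271 × 0.73) = 181.1 kPa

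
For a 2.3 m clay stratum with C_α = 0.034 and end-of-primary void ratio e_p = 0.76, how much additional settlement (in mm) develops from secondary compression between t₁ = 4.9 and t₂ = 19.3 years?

Secondary compression: S_s = C_α·H/(1+e_p)·log₁₀(t₂/t₁)
S_s = 0.034×2.3/(1+0.76)×log₁₀(19.3/4.9)
    = 0.04443 × 0.5954 = 0.02645 m

S_s ≈ 26.5 mm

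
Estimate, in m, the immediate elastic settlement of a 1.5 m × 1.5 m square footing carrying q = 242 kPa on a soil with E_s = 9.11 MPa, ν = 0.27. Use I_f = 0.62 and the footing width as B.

Immediate (elastic) settlement: S_e = q·B·(1−ν²)/E_s · I_f.
E_s = 9.11 MPa = 9110 kPa.
S_e = 242 × 1.5 × (1 − 0.27²) / 9110 × 0.62
    = 242 × 1.5 × 0.9271 / 9110 × 0.62
    = 0.0229 m

S_e ≈ 0.0229 m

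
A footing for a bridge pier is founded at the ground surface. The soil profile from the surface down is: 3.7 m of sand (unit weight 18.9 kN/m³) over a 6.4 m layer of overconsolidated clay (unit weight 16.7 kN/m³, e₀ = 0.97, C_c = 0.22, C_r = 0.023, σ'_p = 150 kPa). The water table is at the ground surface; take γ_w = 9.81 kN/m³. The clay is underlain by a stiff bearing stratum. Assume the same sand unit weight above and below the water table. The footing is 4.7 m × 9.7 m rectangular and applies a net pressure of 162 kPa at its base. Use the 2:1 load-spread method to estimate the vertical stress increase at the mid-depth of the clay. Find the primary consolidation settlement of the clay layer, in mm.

Mid-depth of clay below the ground surface: z = 3.7 + 6.4/2 = 6.9 m.
Total vertical stress at mid-clay: σ_v = 18.9×3.7 + 16.7×3.2 = 123.37 kPa.
Pore pressure: u = 9.81×(6.9 − 0) = 67.689 kPa.
Initial effective stress: σ'_0 = σ_v − u = 123.37 − 67.689 = 55.681 kPa.
Stress increase at mid-clay by the 2:1 spreading method:
Δσ = qBL/((B+z)(L+z)) = 162×4.7×9.7/((4.7+6.9)(9.7+6.9)) = 38.355 kPa
Final effective stress: σ'_f = 55.681 + 38.355 = 94.036 kPa.
σ'_f = 94.036 ≤ σ'_p = 150 kPa, so the clay remains overconsolidated and only the recompression index applies:
S_c = C_r·H/(1+e₀)·log₁₀(σ'_f/σ'_0) = 0.023×6.4/1.97×log₁₀(94.036/55.681)
    = 0.07472 × 0.22759 = 0.01701 m

S_c ≈ 17 mm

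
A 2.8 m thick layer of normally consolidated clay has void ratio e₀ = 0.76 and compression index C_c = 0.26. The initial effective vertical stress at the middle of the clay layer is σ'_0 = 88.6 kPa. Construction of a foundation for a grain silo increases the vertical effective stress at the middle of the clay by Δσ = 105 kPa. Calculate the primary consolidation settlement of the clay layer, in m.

Final effective stress: σ'_f = σ'_0 + Δσ = 88.6 + 105 = 193.6 kPa.
Normally consolidated clay, so the full stress increment lies on the virgin compression line:
S_c = C_c·H/(1+e₀)·log₁₀(σ'_f/σ'_0) = 0.26×2.8/(1+0.76)×log₁₀(193.6/88.6)
    = 0.41364 × 0.33947 = 0.1404 m

S_c ≈ 0.14 m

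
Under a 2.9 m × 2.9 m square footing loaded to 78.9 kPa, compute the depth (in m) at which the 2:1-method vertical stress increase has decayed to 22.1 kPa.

z ≈ 2.58 m

2:1 spreading — at depth z the loaded area has grown by z in each plan dimension:
qB²/(B+z)² = Δσ_z ⇒ z = B(√(q/Δσ_z) − 1) = 2.9×(√(78.9/22.1) − 1) = 2.579 m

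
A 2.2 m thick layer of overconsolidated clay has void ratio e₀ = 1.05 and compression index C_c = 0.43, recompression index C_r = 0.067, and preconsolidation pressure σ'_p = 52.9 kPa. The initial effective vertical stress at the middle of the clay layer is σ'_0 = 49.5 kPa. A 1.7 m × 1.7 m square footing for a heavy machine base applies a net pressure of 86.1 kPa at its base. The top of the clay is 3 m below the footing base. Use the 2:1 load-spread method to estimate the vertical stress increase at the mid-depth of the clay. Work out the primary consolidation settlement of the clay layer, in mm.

S_c ≈ 16.7 mm

Mid-depth of clay below the footing base: z = 3 + 2.2/2 = 4.1 m.
Stress increase at mid-clay by the 2:1 spreading method:
Δσ = qBL/((B+z)(L+z)) = 86.1×1.7×1.7/((1.7+4.1)(1.7+4.1)) = 7.3968 kPa
Final effective stress: σ'_f = 49.5 + 7.3968 = 56.897 kPa.
σ'_f = 56.897 > σ'_p = 52.9 kPa, so the stress path crosses the preconsolidation pressure — recompression up to σ'_p, then virgin compression beyond:
S_c = H/(1+e₀)·[C_r·log₁₀(σ'_p/σ'_0) + C_c·log₁₀(σ'_f/σ'_p)]
    = 2.2/2.05 × [0.067×log₁₀(52.9/49.5) + 0.43×log₁₀(56.897/52.9)]
    = 1.0732 × [0.001933 + 0.013602] = 0.01667 m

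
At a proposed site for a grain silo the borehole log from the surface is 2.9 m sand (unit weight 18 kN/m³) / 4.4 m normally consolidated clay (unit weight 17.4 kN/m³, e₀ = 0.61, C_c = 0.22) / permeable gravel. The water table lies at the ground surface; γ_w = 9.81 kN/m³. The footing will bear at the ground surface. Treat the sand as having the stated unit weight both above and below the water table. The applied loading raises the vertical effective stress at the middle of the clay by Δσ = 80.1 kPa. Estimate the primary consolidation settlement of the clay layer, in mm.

S_c ≈ 285 mm

Mid-depth of clay below the ground surface: z = 2.9 + 4.4/2 = 5.1 m.
Total vertical stress at mid-clay: σ_v = 18×2.9 + 17.4×2.2 = 90.48 kPa.
Pore pressure: u = 9.81×(5.1 − 0) = 50.031 kPa.
Initial effective stress: σ'_0 = σ_v − u = 90.48 − 50.031 = 40.449 kPa.
Final effective stress: σ'_f = σ'_0 + Δσ = 40.449 + 80.1 = 120.55 kPa.
Normally consolidated clay, so the full stress increment lies on the virgin compression line:
S_c = C_c·H/(1+e₀)·log₁₀(σ'_f/σ'_0) = 0.22×4.4/(1+0.61)×log₁₀(120.55/40.449)
    = 0.60124 × 0.47426 = 0.2851 m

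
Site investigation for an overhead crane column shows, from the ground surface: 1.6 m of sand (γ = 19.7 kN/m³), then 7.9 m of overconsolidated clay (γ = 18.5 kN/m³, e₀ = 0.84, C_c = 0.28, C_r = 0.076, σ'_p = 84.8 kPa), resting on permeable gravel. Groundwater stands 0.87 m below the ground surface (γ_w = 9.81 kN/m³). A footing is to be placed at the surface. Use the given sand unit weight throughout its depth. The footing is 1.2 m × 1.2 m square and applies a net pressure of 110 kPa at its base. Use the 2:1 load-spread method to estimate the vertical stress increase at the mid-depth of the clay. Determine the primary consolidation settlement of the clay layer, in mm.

Mid-depth of clay below the ground surface: z = 1.6 + 7.9/2 = 5.55 m.
Total vertical stress at mid-clay: σ_v = 19.7×1.6 + 18.5×3.95 = 104.59 kPa.
Pore pressure: u = 9.81×(5.55 − 0.87) = 45.911 kPa.
Initial effective stress: σ'_0 = σ_v − u = 104.59 − 45.911 = 58.679 kPa.
Stress increase at mid-clay by the 2:1 spreading method:
Δσ = qBL/((B+z)(L+z)) = 110×1.2×1.2/((1.2+5.55)(1.2+5.55)) = 3.4765 kPa
Final effective stress: σ'_f = 58.679 + 3.4765 = 62.156 kPa.
σ'_f = 62.156 ≤ σ'_p = 84.8 kPa, so the clay remains overconsolidated and only the recompression index applies:
S_c = C_r·H/(1+e₀)·log₁₀(σ'_f/σ'_0) = 0.076×7.9/1.84×log₁₀(62.156/58.679)
    = 0.32631 × 0.025 = 0.008158 m

S_c ≈ 8.16 mm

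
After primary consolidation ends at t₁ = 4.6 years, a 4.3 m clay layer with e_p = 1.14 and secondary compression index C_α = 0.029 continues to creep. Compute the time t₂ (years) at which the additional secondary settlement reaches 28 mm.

t₂ ≈ 13.9 years

S_s = C_α·H/(1+e_p)·log₁₀(t₂/t₁) ⇒ log₁₀(t₂/t₁) = S_s·(1+e_p)/(C_α·H).
log₁₀(t₂/t₁) = 0.028 × (1+1.14) / (0.029×4.3) = 0.4805
t₂ = t₁ × 10^0.4805 = 4.6 × 3.024 = 13.91 years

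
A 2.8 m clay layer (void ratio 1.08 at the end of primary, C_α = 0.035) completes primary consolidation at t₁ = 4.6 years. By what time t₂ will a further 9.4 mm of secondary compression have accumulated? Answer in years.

t₂ ≈ 7.28 years

S_s = C_α·H/(1+e_p)·log₁₀(t₂/t₁) ⇒ log₁₀(t₂/t₁) = S_s·(1+e_p)/(C_α·H).
log₁₀(t₂/t₁) = 0.0094 × (1+1.08) / (0.035×2.8) = 0.1995
t₂ = t₁ × 10^0.1995 = 4.6 × 1.583 = 7.282 years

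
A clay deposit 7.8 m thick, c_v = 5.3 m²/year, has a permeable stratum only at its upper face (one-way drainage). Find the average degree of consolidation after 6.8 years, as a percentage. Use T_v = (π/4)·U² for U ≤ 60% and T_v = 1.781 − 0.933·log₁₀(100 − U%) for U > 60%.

U ≈ 81.2 %

Drainage path length: H_d = H = 7.8 m (single drainage).
T_v = c_v·t/H_d² = 5.3×6.8/7.8² = 0.59237.
T_v = 0.59237 corresponds to the U > 60% branch:
U = 1 − 10^((1.781 − T_v)/0.933)/100 = 0.8121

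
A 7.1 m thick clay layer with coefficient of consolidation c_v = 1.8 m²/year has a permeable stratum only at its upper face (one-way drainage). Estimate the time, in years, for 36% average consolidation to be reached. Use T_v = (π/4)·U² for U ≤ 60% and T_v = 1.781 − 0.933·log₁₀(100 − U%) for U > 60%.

Drainage path length: H_d = H = 7.1 m (single drainage).
U ≤ 60%: T_v = (π/4)·U² = (π/4)×0.36² = 0.10179.
t = T_v·H_d²/c_v = 0.10179×7.1²/1.8 = 2.851 years.

t ≈ 2.85 years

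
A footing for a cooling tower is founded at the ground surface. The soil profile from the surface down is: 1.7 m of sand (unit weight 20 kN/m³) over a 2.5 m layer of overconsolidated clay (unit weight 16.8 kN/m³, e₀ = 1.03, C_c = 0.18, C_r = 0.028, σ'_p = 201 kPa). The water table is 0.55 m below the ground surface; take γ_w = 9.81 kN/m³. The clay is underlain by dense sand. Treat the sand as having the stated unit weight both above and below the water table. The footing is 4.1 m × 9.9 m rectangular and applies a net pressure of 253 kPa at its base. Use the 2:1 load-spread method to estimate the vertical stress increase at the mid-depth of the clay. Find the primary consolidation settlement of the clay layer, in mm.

Mid-depth of clay below the ground surface: z = 1.7 + 2.5/2 = 2.95 m.
Total vertical stress at mid-clay: σ_v = 20×1.7 + 16.8×1.25 = 55 kPa.
Pore pressure: u = 9.81×(2.95 − 0.55) = 23.544 kPa.
Initial effective stress: σ'_0 = σ_v − u = 55 − 23.544 = 31.456 kPa.
Stress increase at mid-clay by the 2:1 spreading method:
Δσ = qBL/((B+z)(L+z)) = 253×4.1×9.9/((4.1+2.95)(9.9+2.95)) = 113.36 kPa
Final effective stress: σ'_f = 31.456 + 113.36 = 144.82 kPa.
σ'_f = 144.82 ≤ σ'_p = 201 kPa, so the clay remains overconsolidated and only the recompression index applies:
S_c = C_r·H/(1+e₀)·log₁₀(σ'_f/σ'_0) = 0.028×2.5/2.03×log₁₀(144.82/31.456)
    = 0.034482 × 0.66313 = 0.02287 m

S_c ≈ 22.9 mm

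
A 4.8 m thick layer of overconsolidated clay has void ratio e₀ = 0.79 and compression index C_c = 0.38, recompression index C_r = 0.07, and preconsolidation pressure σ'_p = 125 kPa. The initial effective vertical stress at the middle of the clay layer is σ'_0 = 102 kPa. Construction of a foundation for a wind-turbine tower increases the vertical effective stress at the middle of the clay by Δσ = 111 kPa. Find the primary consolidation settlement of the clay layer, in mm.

Final effective stress: σ'_f = 102 + 111 = 213 kPa.
σ'_f = 213 > σ'_p = 125 kPa, so the stress path crosses the preconsolidation pressure — recompression up to σ'_p, then virgin compression beyond:
S_c = H/(1+e₀)·[C_r·log₁₀(σ'_p/σ'_0) + C_c·log₁₀(σ'_f/σ'_p)]
    = 4.8/1.79 × [0.07×log₁₀(125/102) + 0.38×log₁₀(213/125)]
    = 2.6816 × [0.0061817 + 0.087958] = 0.2524 m

S_c ≈ 252 mm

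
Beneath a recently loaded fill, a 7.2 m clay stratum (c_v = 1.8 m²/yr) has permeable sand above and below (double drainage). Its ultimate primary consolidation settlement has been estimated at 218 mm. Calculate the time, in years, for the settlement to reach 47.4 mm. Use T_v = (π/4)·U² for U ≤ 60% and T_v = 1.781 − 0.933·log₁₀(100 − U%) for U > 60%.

Drainage path length: H_d = H/2 = 3.6 m (double drainage).
U = S(t)/S_ult = 47.4/218 = 0.2174.
U ≤ 60%: T_v = (π/4)·U² = (π/4)×0.21743² = 0.037131.
t = T_v·H_d²/c_v = 0.037131×3.6²/1.8 = 0.2673 years.

t ≈ 0.267 years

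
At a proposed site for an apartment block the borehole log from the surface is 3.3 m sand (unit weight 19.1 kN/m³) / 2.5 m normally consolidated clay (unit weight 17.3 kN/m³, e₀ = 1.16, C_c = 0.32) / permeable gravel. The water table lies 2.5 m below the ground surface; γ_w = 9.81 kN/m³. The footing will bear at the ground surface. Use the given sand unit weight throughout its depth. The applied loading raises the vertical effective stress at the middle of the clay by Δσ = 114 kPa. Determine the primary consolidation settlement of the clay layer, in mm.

S_c ≈ 164 mm

Mid-depth of clay below the ground surface: z = 3.3 + 2.5/2 = 4.55 m.
Total vertical stress at mid-clay: σ_v = 19.1×3.3 + 17.3×1.25 = 84.655 kPa.
Pore pressure: u = 9.81×(4.55 − 2.5) = 20.11 kPa.
Initial effective stress: σ'_0 = σ_v − u = 84.655 − 20.11 = 64.545 kPa.
Final effective stress: σ'_f = σ'_0 + Δσ = 64.545 + 114 = 178.55 kPa.
Normally consolidated clay, so the full stress increment lies on the virgin compression line:
S_c = C_c·H/(1+e₀)·log₁₀(σ'_f/σ'_0) = 0.32×2.5/(1+1.16)×log₁₀(178.55/64.545)
    = 0.37037 × 0.4419 = 0.1637 m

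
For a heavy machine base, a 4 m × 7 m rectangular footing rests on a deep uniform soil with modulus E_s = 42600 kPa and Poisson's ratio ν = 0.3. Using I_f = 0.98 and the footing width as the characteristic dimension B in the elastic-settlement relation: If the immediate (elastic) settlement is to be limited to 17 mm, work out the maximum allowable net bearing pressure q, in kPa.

q ≈ 203 kPa

S_e = q·B·(1−ν²)/E_s · I_f  ⇒  q = S_e·E_s / (B·(1−ν²)·I_f).
q = 0.017 × 42600 / (4 × 0.91 × 0.98) = 203 kPa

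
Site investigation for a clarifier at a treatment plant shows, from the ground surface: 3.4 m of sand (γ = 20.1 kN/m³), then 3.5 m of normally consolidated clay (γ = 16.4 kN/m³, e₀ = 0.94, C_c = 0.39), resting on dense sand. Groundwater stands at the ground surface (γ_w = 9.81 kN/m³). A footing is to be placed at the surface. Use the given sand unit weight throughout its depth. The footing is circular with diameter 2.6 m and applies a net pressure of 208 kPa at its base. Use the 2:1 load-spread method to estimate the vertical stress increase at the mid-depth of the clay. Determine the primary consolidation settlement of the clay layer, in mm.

Mid-depth of clay below the ground surface: z = 3.4 + 3.5/2 = 5.15 m.
Total vertical stress at mid-clay: σ_v = 20.1×3.4 + 16.4×1.75 = 97.04 kPa.
Pore pressure: u = 9.81×(5.15 − 0) = 50.522 kPa.
Initial effective stress: σ'_0 = σ_v − u = 97.04 − 50.522 = 46.518 kPa.
Stress increase at mid-clay by the 2:1 spreading method:
Δσ ≈ qD²/(D+z)² = 208×2.6²/(2.6+5.15)² = 23.41 kPa
Final effective stress: σ'_f = σ'_0 + Δσ = 46.518 + 23.41 = 69.928 kPa.
Normally consolidated clay, so the full stress increment lies on the virgin compression line:
S_c = C_c·H/(1+e₀)·log₁₀(σ'_f/σ'_0) = 0.39×3.5/(1+0.94)×log₁₀(69.928/46.518)
    = 0.70361 × 0.17703 = 0.1246 m

S_c ≈ 125 mm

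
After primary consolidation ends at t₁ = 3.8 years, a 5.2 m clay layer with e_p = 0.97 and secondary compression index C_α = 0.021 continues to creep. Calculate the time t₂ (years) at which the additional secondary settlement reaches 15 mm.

S_s = C_α·H/(1+e_p)·log₁₀(t₂/t₁) ⇒ log₁₀(t₂/t₁) = S_s·(1+e_p)/(C_α·H).
log₁₀(t₂/t₁) = 0.015 × (1+0.97) / (0.021×5.2) = 0.2706
t₂ = t₁ × 10^0.2706 = 3.8 × 1.865 = 7.086 years

t₂ ≈ 7.09 years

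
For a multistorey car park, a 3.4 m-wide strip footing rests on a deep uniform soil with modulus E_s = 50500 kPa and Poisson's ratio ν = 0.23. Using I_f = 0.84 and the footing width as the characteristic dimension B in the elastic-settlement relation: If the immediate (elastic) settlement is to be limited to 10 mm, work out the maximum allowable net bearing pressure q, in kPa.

S_e = q·B·(1−ν²)/E_s · I_f  ⇒  q = S_e·E_s / (B·(1−ν²)·I_f).
q = 0.01 × 50500 / (3.4 × 0.9471 × 0.84) = 186.7 kPa

q ≈ 187 kPa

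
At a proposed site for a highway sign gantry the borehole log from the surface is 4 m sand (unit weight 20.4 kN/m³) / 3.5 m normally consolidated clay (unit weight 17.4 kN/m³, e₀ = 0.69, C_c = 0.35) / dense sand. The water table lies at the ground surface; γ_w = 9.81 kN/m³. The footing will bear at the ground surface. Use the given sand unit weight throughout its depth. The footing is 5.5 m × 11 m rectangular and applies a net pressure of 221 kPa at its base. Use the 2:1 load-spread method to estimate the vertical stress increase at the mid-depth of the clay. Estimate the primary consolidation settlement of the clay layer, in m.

S_c ≈ 0.259 m

Mid-depth of clay below the ground surface: z = 4 + 3.5/2 = 5.75 m.
Total vertical stress at mid-clay: σ_v = 20.4×4 + 17.4×1.75 = 112.05 kPa.
Pore pressure: u = 9.81×(5.75 − 0) = 56.408 kPa.
Initial effective stress: σ'_0 = σ_v − u = 112.05 − 56.408 = 55.642 kPa.
Stress increase at mid-clay by the 2:1 spreading method:
Δσ = qBL/((B+z)(L+z)) = 221×5.5×11/((5.5+5.75)(11+5.75)) = 70.955 kPa
Final effective stress: σ'_f = σ'_0 + Δσ = 55.642 + 70.955 = 126.6 kPa.
Normally consolidated clay, so the full stress increment lies on the virgin compression line:
S_c = C_c·H/(1+e₀)·log₁₀(σ'_f/σ'_0) = 0.35×3.5/(1+0.69)×log₁₀(126.6/55.642)
    = 0.72485 × 0.35703 = 0.2588 m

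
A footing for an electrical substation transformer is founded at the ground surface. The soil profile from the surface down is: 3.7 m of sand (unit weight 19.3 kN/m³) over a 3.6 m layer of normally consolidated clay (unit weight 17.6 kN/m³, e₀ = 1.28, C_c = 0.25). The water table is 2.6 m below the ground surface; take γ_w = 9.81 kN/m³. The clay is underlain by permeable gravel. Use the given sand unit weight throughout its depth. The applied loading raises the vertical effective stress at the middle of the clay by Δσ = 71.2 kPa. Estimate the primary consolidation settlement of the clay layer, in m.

S_c ≈ 0.115 m

Mid-depth of clay below the ground surface: z = 3.7 + 3.6/2 = 5.5 m.
Total vertical stress at mid-clay: σ_v = 19.3×3.7 + 17.6×1.8 = 103.09 kPa.
Pore pressure: u = 9.81×(5.5 − 2.6) = 28.449 kPa.
Initial effective stress: σ'_0 = σ_v − u = 103.09 − 28.449 = 74.641 kPa.
Final effective stress: σ'_f = σ'_0 + Δσ = 74.641 + 71.2 = 145.84 kPa.
Normally consolidated clay, so the full stress increment lies on the virgin compression line:
S_c = C_c·H/(1+e₀)·log₁₀(σ'_f/σ'_0) = 0.25×3.6/(1+1.28)×log₁₀(145.84/74.641)
    = 0.39474 × 0.2909 = 0.1148 m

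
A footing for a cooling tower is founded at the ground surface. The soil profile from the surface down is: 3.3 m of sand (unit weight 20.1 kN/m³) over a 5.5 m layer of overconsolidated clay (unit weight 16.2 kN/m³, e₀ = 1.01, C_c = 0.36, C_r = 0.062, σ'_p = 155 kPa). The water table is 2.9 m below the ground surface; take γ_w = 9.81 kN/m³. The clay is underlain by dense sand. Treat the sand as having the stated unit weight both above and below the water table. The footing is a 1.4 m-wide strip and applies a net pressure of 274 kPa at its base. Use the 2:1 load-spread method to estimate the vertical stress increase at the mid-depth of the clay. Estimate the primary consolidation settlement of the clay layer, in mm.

S_c ≈ 36.6 mm

Mid-depth of clay below the ground surface: z = 3.3 + 5.5/2 = 6.05 m.
Total vertical stress at mid-clay: σ_v = 20.1×3.3 + 16.2×2.75 = 110.88 kPa.
Pore pressure: u = 9.81×(6.05 − 2.9) = 30.902 kPa.
Initial effective stress: σ'_0 = σ_v − u = 110.88 − 30.902 = 79.978 kPa.
Stress increase at mid-clay by the 2:1 spreading method:
Δσ = qB/(B+z) = 274×1.4/(1.4+6.05) = 51.49 kPa
Final effective stress: σ'_f = 79.978 + 51.49 = 131.47 kPa.
σ'_f = 131.47 ≤ σ'_p = 155 kPa, so the clay remains overconsolidated and only the recompression index applies:
S_c = C_r·H/(1+e₀)·log₁₀(σ'_f/σ'_0) = 0.062×5.5/2.01×log₁₀(131.47/79.978)
    = 0.16965 × 0.21586 = 0.03662 m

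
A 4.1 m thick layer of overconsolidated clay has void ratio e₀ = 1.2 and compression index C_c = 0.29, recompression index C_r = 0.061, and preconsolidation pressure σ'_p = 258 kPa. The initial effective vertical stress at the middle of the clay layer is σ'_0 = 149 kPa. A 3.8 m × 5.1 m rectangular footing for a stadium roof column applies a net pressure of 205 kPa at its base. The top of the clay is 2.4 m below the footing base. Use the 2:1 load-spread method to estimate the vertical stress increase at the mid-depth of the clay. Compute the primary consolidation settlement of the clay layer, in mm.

Mid-depth of clay below the footing base: z = 2.4 + 4.1/2 = 4.45 m.
Stress increase at mid-clay by the 2:1 spreading method:
Δσ = qBL/((B+z)(L+z)) = 205×3.8×5.1/((3.8+4.45)(5.1+4.45)) = 50.426 kPa
Final effective stress: σ'_f = 149 + 50.426 = 199.43 kPa.
σ'_f = 199.43 ≤ σ'_p = 258 kPa, so the clay remains overconsolidated and only the recompression index applies:
S_c = C_r·H/(1+e₀)·log₁₀(σ'_f/σ'_0) = 0.061×4.1/2.2×log₁₀(199.43/149)
    = 0.11368 × 0.1266 = 0.01439 m

S_c ≈ 14.4 mm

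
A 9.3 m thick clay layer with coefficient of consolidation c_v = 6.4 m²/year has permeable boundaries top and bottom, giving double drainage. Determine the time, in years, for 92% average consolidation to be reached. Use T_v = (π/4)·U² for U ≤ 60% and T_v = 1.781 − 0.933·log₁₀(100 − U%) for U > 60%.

Drainage path length: H_d = H/2 = 4.65 m (double drainage).
U > 60%: T_v = 1.781 − 0.933·log₁₀(100 − 92) = 0.93842.
t = T_v·H_d²/c_v = 0.93842×4.65²/6.4 = 3.17 years.

t ≈ 3.17 years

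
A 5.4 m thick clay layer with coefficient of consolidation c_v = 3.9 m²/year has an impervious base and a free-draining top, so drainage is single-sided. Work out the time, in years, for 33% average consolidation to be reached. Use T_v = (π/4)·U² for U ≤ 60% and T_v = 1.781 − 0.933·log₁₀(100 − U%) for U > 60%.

t ≈ 0.64 years

Drainage path length: H_d = H = 5.4 m (single drainage).
U ≤ 60%: T_v = (π/4)·U² = (π/4)×0.33² = 0.08553.
t = T_v·H_d²/c_v = 0.08553×5.4²/3.9 = 0.6395 years.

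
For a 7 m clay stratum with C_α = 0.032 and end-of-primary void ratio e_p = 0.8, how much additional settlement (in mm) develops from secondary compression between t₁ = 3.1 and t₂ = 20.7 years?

Secondary compression: S_s = C_α·H/(1+e_p)·log₁₀(t₂/t₁)
S_s = 0.032×7/(1+0.8)×log₁₀(20.7/3.1)
    = 0.1244 × 0.8246 = 0.1026 m

S_s ≈ 103 mm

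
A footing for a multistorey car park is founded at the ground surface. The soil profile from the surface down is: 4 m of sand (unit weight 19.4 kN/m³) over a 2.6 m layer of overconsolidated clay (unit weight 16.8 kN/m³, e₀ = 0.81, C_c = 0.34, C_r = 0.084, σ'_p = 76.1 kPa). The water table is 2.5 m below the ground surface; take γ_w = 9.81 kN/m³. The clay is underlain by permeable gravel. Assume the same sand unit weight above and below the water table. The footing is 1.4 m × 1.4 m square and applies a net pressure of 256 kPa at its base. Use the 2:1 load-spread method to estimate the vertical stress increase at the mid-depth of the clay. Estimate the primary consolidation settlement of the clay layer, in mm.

S_c ≈ 21.7 mm

Mid-depth of clay below the ground surface: z = 4 + 2.6/2 = 5.3 m.
Total vertical stress at mid-clay: σ_v = 19.4×4 + 16.8×1.3 = 99.44 kPa.
Pore pressure: u = 9.81×(5.3 − 2.5) = 27.468 kPa.
Initial effective stress: σ'_0 = σ_v − u = 99.44 − 27.468 = 71.972 kPa.
Stress increase at mid-clay by the 2:1 spreading method:
Δσ = qBL/((B+z)(L+z)) = 256×1.4×1.4/((1.4+5.3)(1.4+5.3)) = 11.178 kPa
Final effective stress: σ'_f = 71.972 + 11.178 = 83.15 kPa.
σ'_f = 83.15 > σ'_p = 76.1 kPa, so the stress path crosses the preconsolidation pressure — recompression up to σ'_p, then virgin compression beyond:
S_c = H/(1+e₀)·[C_r·log₁₀(σ'_p/σ'_0) + C_c·log₁₀(σ'_f/σ'_p)]
    = 2.6/1.81 × [0.084×log₁₀(76.1/71.972) + 0.34×log₁₀(83.15/76.1)]
    = 1.4365 × [0.0020346 + 0.013082] = 0.02171 m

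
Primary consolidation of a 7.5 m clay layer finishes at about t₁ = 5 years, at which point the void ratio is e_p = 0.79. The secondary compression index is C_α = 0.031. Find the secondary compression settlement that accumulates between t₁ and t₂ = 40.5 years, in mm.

Secondary compression: S_s = C_α·H/(1+e_p)·log₁₀(t₂/t₁)
S_s = 0.031×7.5/(1+0.79)×log₁₀(40.5/5)
    = 0.1299 × 0.9085 = 0.118 m

S_s ≈ 118 mm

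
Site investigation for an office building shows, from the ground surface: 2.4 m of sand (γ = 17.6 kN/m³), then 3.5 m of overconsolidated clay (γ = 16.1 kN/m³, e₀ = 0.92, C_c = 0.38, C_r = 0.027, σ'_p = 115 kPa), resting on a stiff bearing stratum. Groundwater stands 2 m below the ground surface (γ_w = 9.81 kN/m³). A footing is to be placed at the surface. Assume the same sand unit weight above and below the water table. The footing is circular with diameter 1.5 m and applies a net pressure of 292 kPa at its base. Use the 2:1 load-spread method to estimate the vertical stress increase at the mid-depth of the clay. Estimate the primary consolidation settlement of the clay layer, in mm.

S_c ≈ 7.45 mm

Mid-depth of clay below the ground surface: z = 2.4 + 3.5/2 = 4.15 m.
Total vertical stress at mid-clay: σ_v = 17.6×2.4 + 16.1×1.75 = 70.415 kPa.
Pore pressure: u = 9.81×(4.15 − 2) = 21.091 kPa.
Initial effective stress: σ'_0 = σ_v − u = 70.415 − 21.091 = 49.324 kPa.
Stress increase at mid-clay by the 2:1 spreading method:
Δσ ≈ qD²/(D+z)² = 292×1.5²/(1.5+4.15)² = 20.581 kPa
Final effective stress: σ'_f = 49.324 + 20.581 = 69.905 kPa.
σ'_f = 69.905 ≤ σ'_p = 115 kPa, so the clay remains overconsolidated and only the recompression index applies:
S_c = C_r·H/(1+e₀)·log₁₀(σ'_f/σ'_0) = 0.027×3.5/1.92×log₁₀(69.905/49.324)
    = 0.049218 × 0.15145 = 0.007454 m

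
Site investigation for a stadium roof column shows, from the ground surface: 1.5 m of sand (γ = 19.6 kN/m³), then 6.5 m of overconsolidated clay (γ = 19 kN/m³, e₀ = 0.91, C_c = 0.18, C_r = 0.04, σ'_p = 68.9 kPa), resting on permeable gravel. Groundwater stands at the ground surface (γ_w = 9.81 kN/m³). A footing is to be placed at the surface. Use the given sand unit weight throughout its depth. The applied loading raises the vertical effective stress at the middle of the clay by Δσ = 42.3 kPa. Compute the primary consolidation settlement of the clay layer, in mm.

S_c ≈ 87.4 mm

Mid-depth of clay below the ground surface: z = 1.5 + 6.5/2 = 4.75 m.
Total vertical stress at mid-clay: σ_v = 19.6×1.5 + 19×3.25 = 91.15 kPa.
Pore pressure: u = 9.81×(4.75 − 0) = 46.598 kPa.
Initial effective stress: σ'_0 = σ_v − u = 91.15 − 46.598 = 44.552 kPa.
Final effective stress: σ'_f = 44.552 + 42.3 = 86.852 kPa.
σ'_f = 86.852 > σ'_p = 68.9 kPa, so the stress path crosses the preconsolidation pressure — recompression up to σ'_p, then virgin compression beyond:
S_c = H/(1+e₀)·[C_r·log₁₀(σ'_p/σ'_0) + C_c·log₁₀(σ'_f/σ'_p)]
    = 6.5/1.91 × [0.04×log₁₀(68.9/44.552) + 0.18×log₁₀(86.852/68.9)]
    = 3.4031 × [0.0075741 + 0.018101] = 0.08737 m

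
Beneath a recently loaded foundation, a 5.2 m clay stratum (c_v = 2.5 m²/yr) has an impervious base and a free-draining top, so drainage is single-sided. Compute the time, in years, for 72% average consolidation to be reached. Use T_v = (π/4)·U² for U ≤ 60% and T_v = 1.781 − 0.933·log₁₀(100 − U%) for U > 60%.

Drainage path length: H_d = H = 5.2 m (single drainage).
U > 60%: T_v = 1.781 − 0.933·log₁₀(100 − 72) = 0.4308.
t = T_v·H_d²/c_v = 0.4308×5.2²/2.5 = 4.66 years.

t ≈ 4.66 years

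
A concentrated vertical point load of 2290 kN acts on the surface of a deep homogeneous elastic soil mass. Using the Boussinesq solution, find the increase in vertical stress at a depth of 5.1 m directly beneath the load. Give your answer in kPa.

Boussinesq vertical stress below a point load on an elastic half-space:
Δσ_z = 3P/(2πz²) · [1 + (r/z)²]^(−5/2)
r/z = 0/5.1 = 0; [1+(r/z)²]^(−5/2) = 1.
Δσ_z = 3×2290/(2π×5.1²) × 1 = 42.037 × 1 = 42.04 kPa

Δσ_z ≈ 42 kPa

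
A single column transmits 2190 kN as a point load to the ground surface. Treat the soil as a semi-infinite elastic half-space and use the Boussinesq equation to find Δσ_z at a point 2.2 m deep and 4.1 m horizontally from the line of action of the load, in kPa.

Boussinesq vertical stress below a point load on an elastic half-space:
Δσ_z = 3P/(2πz²) · [1 + (r/z)²]^(−5/2)
r/z = 4.1/2.2 = 1.8636; [1+(r/z)²]^(−5/2) = 0.02363.
Δσ_z = 3×2190/(2π×2.2²) × 0.02363 = 216.04 × 0.02363 = 5.105 kPa

Δσ_z ≈ 5.11 kPa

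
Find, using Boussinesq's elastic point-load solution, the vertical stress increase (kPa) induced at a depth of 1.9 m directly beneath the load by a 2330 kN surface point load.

Δσ_z ≈ 308 kPa

Boussinesq vertical stress below a point load on an elastic half-space:
Δσ_z = 3P/(2πz²) · [1 + (r/z)²]^(−5/2)
r/z = 0/1.9 = 0; [1+(r/z)²]^(−5/2) = 1.
Δσ_z = 3×2330/(2π×1.9²) × 1 = 308.17 × 1 = 308.2 kPa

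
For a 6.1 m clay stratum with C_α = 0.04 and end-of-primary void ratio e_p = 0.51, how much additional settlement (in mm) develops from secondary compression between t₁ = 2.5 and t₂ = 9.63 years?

S_s ≈ 94.6 mm

Secondary compression: S_s = C_α·H/(1+e_p)·log₁₀(t₂/t₁)
S_s = 0.04×6.1/(1+0.51)×log₁₀(9.63/2.5)
    = 0.1616 × 0.5857 = 0.09464 m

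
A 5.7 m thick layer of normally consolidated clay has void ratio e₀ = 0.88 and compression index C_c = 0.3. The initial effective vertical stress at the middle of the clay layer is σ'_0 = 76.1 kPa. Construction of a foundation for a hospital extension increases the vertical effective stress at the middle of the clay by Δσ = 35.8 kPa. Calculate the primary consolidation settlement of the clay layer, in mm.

Final effective stress: σ'_f = σ'_0 + Δσ = 76.1 + 35.8 = 111.9 kPa.
Normally consolidated clay, so the full stress increment lies on the virgin compression line:
S_c = C_c·H/(1+e₀)·log₁₀(σ'_f/σ'_0) = 0.3×5.7/(1+0.88)×log₁₀(111.9/76.1)
    = 0.90957 × 0.16745 = 0.1523 m

S_c ≈ 152 mm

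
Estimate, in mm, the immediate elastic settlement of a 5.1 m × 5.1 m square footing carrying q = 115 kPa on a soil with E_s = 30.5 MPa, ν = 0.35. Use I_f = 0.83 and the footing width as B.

S_e ≈ 14 mm

Immediate (elastic) settlement: S_e = q·B·(1−ν²)/E_s · I_f.
E_s = 30.5 MPa = 30500 kPa.
S_e = 115 × 5.1 × (1 − 0.35²) / 30500 × 0.83
    = 115 × 5.1 × 0.8775 / 30500 × 0.83
    = 0.01401 m = 14.01 mm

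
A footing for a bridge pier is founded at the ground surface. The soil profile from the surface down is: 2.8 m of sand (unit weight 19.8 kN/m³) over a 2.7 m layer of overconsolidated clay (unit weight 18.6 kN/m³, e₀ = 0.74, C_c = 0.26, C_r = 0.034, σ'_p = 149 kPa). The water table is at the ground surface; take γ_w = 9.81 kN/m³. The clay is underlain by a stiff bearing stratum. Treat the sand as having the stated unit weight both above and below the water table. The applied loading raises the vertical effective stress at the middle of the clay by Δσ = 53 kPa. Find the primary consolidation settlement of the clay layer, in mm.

Mid-depth of clay below the ground surface: z = 2.8 + 2.7/2 = 4.15 m.
Total vertical stress at mid-clay: σ_v = 19.8×2.8 + 18.6×1.35 = 80.55 kPa.
Pore pressure: u = 9.81×(4.15 − 0) = 40.712 kPa.
Initial effective stress: σ'_0 = σ_v − u = 80.55 − 40.712 = 39.838 kPa.
Final effective stress: σ'_f = 39.838 + 53 = 92.838 kPa.
σ'_f = 92.838 ≤ σ'_p = 149 kPa, so the clay remains overconsolidated and only the recompression index applies:
S_c = C_r·H/(1+e₀)·log₁₀(σ'_f/σ'_0) = 0.034×2.7/1.74×log₁₀(92.838/39.838)
    = 0.052758 × 0.36743 = 0.01938 m

S_c ≈ 19.4 mm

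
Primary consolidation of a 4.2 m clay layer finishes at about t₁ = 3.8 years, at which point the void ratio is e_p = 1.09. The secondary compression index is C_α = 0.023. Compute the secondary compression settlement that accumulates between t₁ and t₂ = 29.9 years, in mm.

S_s ≈ 41.4 mm

Secondary compression: S_s = C_α·H/(1+e_p)·log₁₀(t₂/t₁)
S_s = 0.023×4.2/(1+1.09)×log₁₀(29.9/3.8)
    = 0.04622 × 0.8959 = 0.04141 m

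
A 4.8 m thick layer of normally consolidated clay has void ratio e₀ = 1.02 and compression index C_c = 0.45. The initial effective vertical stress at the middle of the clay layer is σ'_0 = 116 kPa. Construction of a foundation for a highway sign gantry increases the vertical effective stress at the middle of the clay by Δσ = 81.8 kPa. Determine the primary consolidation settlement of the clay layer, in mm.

S_c ≈ 248 mm

Final effective stress: σ'_f = σ'_0 + Δσ = 116 + 81.8 = 197.8 kPa.
Normally consolidated clay, so the full stress increment lies on the virgin compression line:
S_c = C_c·H/(1+e₀)·log₁₀(σ'_f/σ'_0) = 0.45×4.8/(1+1.02)×log₁₀(197.8/116)
    = 1.0693 × 0.23177 = 0.2478 m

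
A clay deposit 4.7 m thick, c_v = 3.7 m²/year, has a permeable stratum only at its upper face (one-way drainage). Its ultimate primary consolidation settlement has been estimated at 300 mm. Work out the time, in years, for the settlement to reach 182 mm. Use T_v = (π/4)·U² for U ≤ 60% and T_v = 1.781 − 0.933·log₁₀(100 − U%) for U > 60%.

Drainage path length: H_d = H = 4.7 m (single drainage).
U = S(t)/S_ult = 182/300 = 0.6067.
U > 60%: T_v = 1.781 − 0.933·log₁₀(100 − 60.667) = 0.29309.
t = T_v·H_d²/c_v = 0.29309×4.7²/3.7 = 1.75 years.

t ≈ 1.75 years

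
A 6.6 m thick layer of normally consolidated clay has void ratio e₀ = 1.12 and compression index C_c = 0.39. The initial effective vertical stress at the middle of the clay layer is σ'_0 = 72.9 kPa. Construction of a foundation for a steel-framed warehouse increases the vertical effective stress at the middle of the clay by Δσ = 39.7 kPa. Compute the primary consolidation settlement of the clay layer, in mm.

S_c ≈ 229 mm

Final effective stress: σ'_f = σ'_0 + Δσ = 72.9 + 39.7 = 112.6 kPa.
Normally consolidated clay, so the full stress increment lies on the virgin compression line:
S_c = C_c·H/(1+e₀)·log₁₀(σ'_f/σ'_0) = 0.39×6.6/(1+1.12)×log₁₀(112.6/72.9)
    = 1.2142 × 0.18881 = 0.2293 m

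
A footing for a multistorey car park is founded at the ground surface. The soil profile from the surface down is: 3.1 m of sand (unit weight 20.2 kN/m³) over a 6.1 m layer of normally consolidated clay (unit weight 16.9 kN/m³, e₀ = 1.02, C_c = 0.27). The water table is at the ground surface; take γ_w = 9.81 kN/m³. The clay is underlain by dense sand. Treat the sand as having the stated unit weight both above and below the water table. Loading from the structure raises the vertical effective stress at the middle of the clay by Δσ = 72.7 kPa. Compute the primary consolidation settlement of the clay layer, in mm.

Mid-depth of clay below the ground surface: z = 3.1 + 6.1/2 = 6.15 m.
Total vertical stress at mid-clay: σ_v = 20.2×3.1 + 16.9×3.05 = 114.16 kPa.
Pore pressure: u = 9.81×(6.15 − 0) = 60.332 kPa.
Initial effective stress: σ'_0 = σ_v − u = 114.16 − 60.332 = 53.828 kPa.
Final effective stress: σ'_f = σ'_0 + Δσ = 53.828 + 72.7 = 126.53 kPa.
Normally consolidated clay, so the full stress increment lies on the virgin compression line:
S_c = C_c·H/(1+e₀)·log₁₀(σ'_f/σ'_0) = 0.27×6.1/(1+1.02)×log₁₀(126.53/53.828)
    = 0.81535 × 0.37119 = 0.3026 m

S_c ≈ 303 mm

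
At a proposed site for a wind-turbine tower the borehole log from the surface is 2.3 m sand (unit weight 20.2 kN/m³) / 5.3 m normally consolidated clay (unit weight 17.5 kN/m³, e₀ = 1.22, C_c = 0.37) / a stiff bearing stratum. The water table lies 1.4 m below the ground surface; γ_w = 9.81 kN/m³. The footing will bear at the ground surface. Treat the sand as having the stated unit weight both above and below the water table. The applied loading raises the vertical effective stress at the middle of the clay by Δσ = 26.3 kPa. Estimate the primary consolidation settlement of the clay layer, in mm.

S_c ≈ 143 mm

Mid-depth of clay below the ground surface: z = 2.3 + 5.3/2 = 4.95 m.
Total vertical stress at mid-clay: σ_v = 20.2×2.3 + 17.5×2.65 = 92.835 kPa.
Pore pressure: u = 9.81×(4.95 − 1.4) = 34.825 kPa.
Initial effective stress: σ'_0 = σ_v − u = 92.835 − 34.825 = 58.01 kPa.
Final effective stress: σ'_f = σ'_0 + Δσ = 58.01 + 26.3 = 84.31 kPa.
Normally consolidated clay, so the full stress increment lies on the virgin compression line:
S_c = C_c·H/(1+e₀)·log₁₀(σ'_f/σ'_0) = 0.37×5.3/(1+1.22)×log₁₀(84.31/58.01)
    = 0.88333 × 0.16238 = 0.1434 m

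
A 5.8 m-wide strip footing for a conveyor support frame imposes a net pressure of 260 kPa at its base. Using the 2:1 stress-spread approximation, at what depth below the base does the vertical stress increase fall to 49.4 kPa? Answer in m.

z ≈ 24.7 m

2:1 spreading — at depth z the loaded area has grown by z in each plan dimension:
qB/(B+z) = Δσ_z ⇒ z = qB/Δσ_z − B = 260×5.8/49.4 − 5.8 = 24.73 m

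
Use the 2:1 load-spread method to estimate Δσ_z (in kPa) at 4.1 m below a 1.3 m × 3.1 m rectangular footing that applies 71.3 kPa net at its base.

Δσ_z ≈ 7.39 kPa

By the 2:1 method the load spreads at 1 horizontal : 2 vertical, so at depth z the loaded area has grown by z in each plan dimension:
Δσ = qBL/((B+z)(L+z)) = 71.3×1.3×3.1/((1.3+4.1)(3.1+4.1)) = 7.3904 kPa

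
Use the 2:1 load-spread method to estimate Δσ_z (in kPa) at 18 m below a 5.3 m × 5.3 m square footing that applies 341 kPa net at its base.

By the 2:1 method the load spreads at 1 horizontal : 2 vertical, so at depth z the loaded area has grown by z in each plan dimension:
Δσ = qBL/((B+z)(L+z)) = 341×5.3×5.3/((5.3+18)(5.3+18)) = 17.644 kPa

Δσ_z ≈ 17.6 kPa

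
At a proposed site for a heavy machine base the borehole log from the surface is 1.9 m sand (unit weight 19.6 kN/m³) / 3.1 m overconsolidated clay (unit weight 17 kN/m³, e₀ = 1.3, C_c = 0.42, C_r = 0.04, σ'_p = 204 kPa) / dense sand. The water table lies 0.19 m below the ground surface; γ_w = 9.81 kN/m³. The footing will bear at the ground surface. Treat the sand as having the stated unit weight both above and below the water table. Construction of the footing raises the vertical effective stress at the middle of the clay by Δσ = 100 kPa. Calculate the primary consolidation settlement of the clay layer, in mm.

Mid-depth of clay below the ground surface: z = 1.9 + 3.1/2 = 3.45 m.
Total vertical stress at mid-clay: σ_v = 19.6×1.9 + 17×1.55 = 63.59 kPa.
Pore pressure: u = 9.81×(3.45 − 0.19) = 31.981 kPa.
Initial effective stress: σ'_0 = σ_v − u = 63.59 − 31.981 = 31.609 kPa.
Final effective stress: σ'_f = 31.609 + 100 = 131.61 kPa.
σ'_f = 131.61 ≤ σ'_p = 204 kPa, so the clay remains overconsolidated and only the recompression index applies:
S_c = C_r·H/(1+e₀)·log₁₀(σ'_f/σ'_0) = 0.04×3.1/2.3×log₁₀(131.61/31.609)
    = 0.053912 × 0.61948 = 0.0334 m

S_c ≈ 33.4 mm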